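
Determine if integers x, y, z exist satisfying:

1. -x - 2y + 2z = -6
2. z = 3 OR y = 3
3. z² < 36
Yes

Take x = 0, y = 3, z = 0. Substituting into each constraint:
  (1) 0 - 2(3) + 2(0) = -6 ✓
  (2) y = 3, target 3 ✓ (second branch holds)
  (3) z² = (0)² = 0, and 0 < 36 ✓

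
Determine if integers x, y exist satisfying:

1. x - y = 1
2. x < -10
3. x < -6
Yes

Take x = -11, y = -12. Substituting into each constraint:
  (1) (-11) + 12 = 1 ✓
  (2) -11 < -10 ✓
  (3) -11 < -6 ✓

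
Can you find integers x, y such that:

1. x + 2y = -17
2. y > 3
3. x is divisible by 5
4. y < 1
No

A contradictory subset is {y > 3, y < 1}. No integer assignment can satisfy these jointly:

  - y > 3: bounds one variable relative to a constant
  - y < 1: bounds one variable relative to a constant

Direct contradiction: the bounds on y require y ≥ 4 and y ≤ 0 simultaneously, which is empty.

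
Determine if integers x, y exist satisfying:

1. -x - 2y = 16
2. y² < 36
Yes

Take x = -16, y = 0. Substituting into each constraint:
  (1) 16 - 2(0) = 16 ✓
  (2) y² = (0)² = 0, and 0 < 36 ✓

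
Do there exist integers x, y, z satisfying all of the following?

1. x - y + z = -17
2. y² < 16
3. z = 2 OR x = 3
Yes

Take x = 3, y = -1, z = -21. Substituting into each constraint:
  (1) 3 + 1 + (-21) = -17 ✓
  (2) y² = (-1)² = 1, and 1 < 16 ✓
  (3) x = 3, target 3 ✓ (second branch holds)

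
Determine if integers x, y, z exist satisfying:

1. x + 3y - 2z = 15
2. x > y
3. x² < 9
Yes

Take x = 0, y = -1, z = -9. Substituting into each constraint:
  (1) 0 + 3(-1) - 2(-9) = 15 ✓
  (2) 0 > -1 ✓
  (3) x² = (0)² = 0, and 0 < 9 ✓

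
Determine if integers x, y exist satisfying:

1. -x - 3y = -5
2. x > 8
Yes

Take x = 11, y = -2. Substituting into each constraint:
  (1) (-11) - 3(-2) = -5 ✓
  (2) 11 > 8 ✓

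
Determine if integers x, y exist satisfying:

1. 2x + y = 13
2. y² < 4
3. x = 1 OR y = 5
No

The full constraint system is jointly infeasible over the integers. Each constraint and what it forces:

  - 2x + y = 13: is a linear equation tying the variables together
  - y² < 4: restricts y to |y| ≤ 1
  - x = 1 OR y = 5: forces a choice: either x = 1 or y = 5

Split on the disjunction (x = 1 OR y = 5):
  • If x = 1: the equation forces y = 11, but y² < 4 requires |y| ≤ 1.
  • If y = 5: this contradicts y² < 4, which requires |y| ≤ 1.
Both branches are infeasible, so the system has no integer solution.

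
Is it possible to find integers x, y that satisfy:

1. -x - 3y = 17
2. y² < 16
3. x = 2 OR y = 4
No

The full constraint system is jointly infeasible over the integers. Each constraint and what it forces:

  - -x - 3y = 17: is a linear equation tying the variables together
  - y² < 16: restricts y to |y| ≤ 3
  - x = 2 OR y = 4: forces a choice: either x = 2 or y = 4

Split on the disjunction (x = 2 OR y = 4):
  • If x = 2: with x = 2, every remaining term of the linear equation is divisible by 3, so the left side is ≡ 0 (mod 3); but the right side 19 ≡ 1 (mod 3). No integers can satisfy it.
  • If y = 4: this contradicts y² < 16, which requires |y| ≤ 3.
Both branches are infeasible, so the system has no integer solution.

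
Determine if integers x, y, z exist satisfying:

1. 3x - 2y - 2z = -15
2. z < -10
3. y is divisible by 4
Yes

Take x = -13, y = 0, z = -12. Substituting into each constraint:
  (1) 3(-13) - 2(0) - 2(-12) = -15 ✓
  (2) -12 < -10 ✓
  (3) 0 = 4 × 0, remainder 0 ✓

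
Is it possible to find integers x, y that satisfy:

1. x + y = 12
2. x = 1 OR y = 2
Yes

Take x = 1, y = 11. Substituting into each constraint:
  (1) 1 + 11 = 12 ✓
  (2) x = 1, target 1 ✓ (first branch holds)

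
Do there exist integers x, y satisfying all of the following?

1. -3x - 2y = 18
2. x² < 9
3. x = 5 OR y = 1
No

The full constraint system is jointly infeasible over the integers. Each constraint and what it forces:

  - -3x - 2y = 18: is a linear equation tying the variables together
  - x² < 9: restricts x to |x| ≤ 2
  - x = 5 OR y = 1: forces a choice: either x = 5 or y = 1

Split on the disjunction (x = 5 OR y = 1):
  • If x = 5: this contradicts x² < 9, which requires |x| ≤ 2.
  • If y = 1: with y = 1, every remaining term of the linear equation is divisible by 3, so the left side is ≡ 0 (mod 3); but the right side 20 ≡ 2 (mod 3). No integers can satisfy it.
Both branches are infeasible, so the system has no integer solution.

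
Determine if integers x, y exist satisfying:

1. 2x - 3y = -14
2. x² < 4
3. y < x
No

The full constraint system is jointly infeasible over the integers. Each constraint and what it forces:

  - 2x - 3y = -14: is a linear equation tying the variables together
  - x² < 4: restricts x to |x| ≤ 1
  - y < x: bounds one variable relative to another variable

Propagating the comparison: y < x and x ≤ 1 give y ≤ 0. Range argument: with x ∈ [-1, 1], y ∈ [−∞, 0], the left side of the equation is at least -2, but the right side is -14 < -2. No integer solution exists.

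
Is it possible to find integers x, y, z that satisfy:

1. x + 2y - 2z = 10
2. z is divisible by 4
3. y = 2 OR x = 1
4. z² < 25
Yes

Take x = 6, y = 2, z = 0. Substituting into each constraint:
  (1) 6 + 2(2) - 2(0) = 10 ✓
  (2) 0 = 4 × 0, remainder 0 ✓
  (3) y = 2, target 2 ✓ (first branch holds)
  (4) z² = (0)² = 0, and 0 < 25 ✓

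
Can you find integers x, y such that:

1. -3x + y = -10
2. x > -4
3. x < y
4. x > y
No

A contradictory subset is {x < y, x > y}. No integer assignment can satisfy these jointly:

  - x < y: bounds one variable relative to another variable
  - x > y: bounds one variable relative to another variable

Direct contradiction: y > x and x > y cannot both hold.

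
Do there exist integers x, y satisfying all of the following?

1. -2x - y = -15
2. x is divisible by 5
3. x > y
Yes

Take x = 10, y = -5. Substituting into each constraint:
  (1) -2(10) + 5 = -15 ✓
  (2) 10 = 5 × 2, remainder 0 ✓
  (3) 10 > -5 ✓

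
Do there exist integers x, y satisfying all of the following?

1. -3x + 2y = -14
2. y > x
Yes

Take x = 16, y = 17. Substituting into each constraint:
  (1) -3(16) + 2(17) = -14 ✓
  (2) 17 > 16 ✓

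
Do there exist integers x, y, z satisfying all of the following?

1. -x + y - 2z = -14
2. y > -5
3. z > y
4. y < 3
Yes

Take x = 13, y = -1, z = 0. Substituting into each constraint:
  (1) (-13) + (-1) - 2(0) = -14 ✓
  (2) -1 > -5 ✓
  (3) 0 > -1 ✓
  (4) -1 < 3 ✓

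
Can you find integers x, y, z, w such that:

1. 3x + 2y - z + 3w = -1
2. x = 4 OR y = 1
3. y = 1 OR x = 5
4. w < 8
Yes

Take x = 0, y = 1, z = 3, w = 0. Substituting into each constraint:
  (1) 3(0) + 2(1) + (-3) + 3(0) = -1 ✓
  (2) y = 1, target 1 ✓ (second branch holds)
  (3) y = 1, target 1 ✓ (first branch holds)
  (4) 0 < 8 ✓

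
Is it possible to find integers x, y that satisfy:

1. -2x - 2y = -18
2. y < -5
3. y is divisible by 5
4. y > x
No

A contradictory subset is {-2x - 2y = -18, y < -5, y > x}. No integer assignment can satisfy these jointly:

  - -2x - 2y = -18: is a linear equation tying the variables together
  - y < -5: bounds one variable relative to a constant
  - y > x: bounds one variable relative to another variable

Propagating the comparison: x < y and y ≤ -6 give x ≤ -7. Range argument: with x ∈ [−∞, -7], y ∈ [−∞, -6], the left side of the equation is at least 26, but the right side is -18 < 26. No integer solution exists.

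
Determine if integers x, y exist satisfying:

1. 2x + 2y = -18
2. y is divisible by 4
Yes

Take x = -9, y = 0. Substituting into each constraint:
  (1) 2(-9) + 2(0) = -18 ✓
  (2) 0 = 4 × 0, remainder 0 ✓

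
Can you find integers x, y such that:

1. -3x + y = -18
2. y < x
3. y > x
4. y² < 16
No

A contradictory subset is {y < x, y > x}. No integer assignment can satisfy these jointly:

  - y < x: bounds one variable relative to another variable
  - y > x: bounds one variable relative to another variable

Direct contradiction: x > y and y > x cannot both hold.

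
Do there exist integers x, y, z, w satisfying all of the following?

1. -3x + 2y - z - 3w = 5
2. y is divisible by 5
Yes

Take x = -2, y = 0, z = 1, w = 0. Substituting into each constraint:
  (1) -3(-2) + 2(0) + (-1) - 3(0) = 5 ✓
  (2) 0 = 5 × 0, remainder 0 ✓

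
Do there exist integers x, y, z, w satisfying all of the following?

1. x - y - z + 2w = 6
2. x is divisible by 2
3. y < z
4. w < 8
Yes

Take x = 0, y = 0, z = 2, w = 4. Substituting into each constraint:
  (1) 0 + 0 + (-2) + 2(4) = 6 ✓
  (2) 0 = 2 × 0, remainder 0 ✓
  (3) 0 < 2 ✓
  (4) 4 < 8 ✓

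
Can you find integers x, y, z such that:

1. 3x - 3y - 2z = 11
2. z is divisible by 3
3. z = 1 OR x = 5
No

The full constraint system is jointly infeasible over the integers. Each constraint and what it forces:

  - 3x - 3y - 2z = 11: is a linear equation tying the variables together
  - z is divisible by 3: restricts z to multiples of 3
  - z = 1 OR x = 5: forces a choice: either z = 1 or x = 5

Modular obstruction: writing z = 3z', every remaining term of the linear equation is divisible by 3, so the left side is ≡ 0 (mod 3); but the right side 11 ≡ 2 (mod 3). No integers can satisfy it.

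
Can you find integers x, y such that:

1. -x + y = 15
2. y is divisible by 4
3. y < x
No

A contradictory subset is {-x + y = 15, y < x}. No integer assignment can satisfy these jointly:

  - -x + y = 15: is a linear equation tying the variables together
  - y < x: bounds one variable relative to another variable

From the equation, x − y = -15, i.e. x − y = -15; but x > y requires x − y ≥ 1. Contradiction.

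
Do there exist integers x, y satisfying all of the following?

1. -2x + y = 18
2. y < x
Yes

Take x = -19, y = -20. Substituting into each constraint:
  (1) -2(-19) + (-20) = 18 ✓
  (2) -20 < -19 ✓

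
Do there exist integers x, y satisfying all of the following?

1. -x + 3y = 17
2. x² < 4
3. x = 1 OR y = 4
Yes

Take x = 1, y = 6. Substituting into each constraint:
  (1) (-1) + 3(6) = 17 ✓
  (2) x² = (1)² = 1, and 1 < 4 ✓
  (3) x = 1, target 1 ✓ (first branch holds)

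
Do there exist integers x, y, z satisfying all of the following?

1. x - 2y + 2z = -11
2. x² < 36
Yes

Take x = -1, y = 5, z = 0. Substituting into each constraint:
  (1) (-1) - 2(5) + 2(0) = -11 ✓
  (2) x² = (-1)² = 1, and 1 < 36 ✓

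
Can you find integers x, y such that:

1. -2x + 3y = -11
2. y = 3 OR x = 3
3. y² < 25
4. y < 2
No

A contradictory subset is {-2x + 3y = -11, y = 3 OR x = 3, y < 2}. No integer assignment can satisfy these jointly:

  - -2x + 3y = -11: is a linear equation tying the variables together
  - y = 3 OR x = 3: forces a choice: either y = 3 or x = 3
  - y < 2: bounds one variable relative to a constant

Split on the disjunction (y = 3 OR x = 3):
  • If y = 3: this contradicts the bound y ≤ 1.
  • If x = 3: with x = 3, every remaining term of the linear equation is divisible by 3, so the left side is ≡ 0 (mod 3); but the right side -5 ≡ 1 (mod 3). No integers can satisfy it.
Both branches are infeasible, so the system has no integer solution.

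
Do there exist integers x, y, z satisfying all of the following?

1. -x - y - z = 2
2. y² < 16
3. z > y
Yes

Take x = -3, y = 0, z = 1. Substituting into each constraint:
  (1) 3 + 0 + (-1) = 2 ✓
  (2) y² = (0)² = 0, and 0 < 16 ✓
  (3) 1 > 0 ✓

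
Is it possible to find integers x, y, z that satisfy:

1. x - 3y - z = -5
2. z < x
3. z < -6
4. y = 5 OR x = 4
Yes

Take x = 4, y = 6, z = -9. Substituting into each constraint:
  (1) 4 - 3(6) + 9 = -5 ✓
  (2) -9 < 4 ✓
  (3) -9 < -6 ✓
  (4) x = 4, target 4 ✓ (second branch holds)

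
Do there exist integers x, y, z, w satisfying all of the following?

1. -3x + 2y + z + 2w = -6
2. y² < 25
Yes

Take x = 0, y = -3, z = 0, w = 0. Substituting into each constraint:
  (1) -3(0) + 2(-3) + 0 + 2(0) = -6 ✓
  (2) y² = (-3)² = 9, and 9 < 25 ✓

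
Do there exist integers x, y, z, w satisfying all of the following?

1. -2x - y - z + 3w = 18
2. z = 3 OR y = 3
Yes

Take x = 0, y = 6, z = 3, w = 9. Substituting into each constraint:
  (1) -2(0) + (-6) + (-3) + 3(9) = 18 ✓
  (2) z = 3, target 3 ✓ (first branch holds)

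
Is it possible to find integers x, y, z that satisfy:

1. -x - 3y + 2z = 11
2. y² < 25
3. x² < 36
Yes

Take x = 0, y = -3, z = 1. Substituting into each constraint:
  (1) 0 - 3(-3) + 2(1) = 11 ✓
  (2) y² = (-3)² = 9, and 9 < 25 ✓
  (3) x² = (0)² = 0, and 0 < 36 ✓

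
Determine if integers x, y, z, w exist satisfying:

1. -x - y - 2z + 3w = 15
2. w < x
Yes

Take x = 0, y = -18, z = 0, w = -1. Substituting into each constraint:
  (1) 0 + 18 - 2(0) + 3(-1) = 15 ✓
  (2) -1 < 0 ✓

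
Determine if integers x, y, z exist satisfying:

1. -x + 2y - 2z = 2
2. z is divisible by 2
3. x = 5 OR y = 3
Yes

Take x = 8, y = 3, z = -2. Substituting into each constraint:
  (1) (-8) + 2(3) - 2(-2) = 2 ✓
  (2) -2 = 2 × -1, remainder 0 ✓
  (3) y = 3, target 3 ✓ (second branch holds)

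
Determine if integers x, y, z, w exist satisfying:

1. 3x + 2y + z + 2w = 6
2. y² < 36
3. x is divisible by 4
Yes

Take x = 0, y = 3, z = 0, w = 0. Substituting into each constraint:
  (1) 3(0) + 2(3) + 0 + 2(0) = 6 ✓
  (2) y² = (3)² = 9, and 9 < 36 ✓
  (3) 0 = 4 × 0, remainder 0 ✓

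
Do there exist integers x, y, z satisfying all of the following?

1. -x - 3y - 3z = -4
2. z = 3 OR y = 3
Yes

Take x = 1, y = -2, z = 3. Substituting into each constraint:
  (1) (-1) - 3(-2) - 3(3) = -4 ✓
  (2) z = 3, target 3 ✓ (first branch holds)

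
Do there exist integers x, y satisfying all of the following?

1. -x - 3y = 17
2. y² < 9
Yes

Take x = -17, y = 0. Substituting into each constraint:
  (1) 17 - 3(0) = 17 ✓
  (2) y² = (0)² = 0, and 0 < 9 ✓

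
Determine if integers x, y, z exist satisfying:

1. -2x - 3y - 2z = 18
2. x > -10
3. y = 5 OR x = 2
Yes

Take x = 2, y = 4, z = -17. Substituting into each constraint:
  (1) -2(2) - 3(4) - 2(-17) = 18 ✓
  (2) 2 > -10 ✓
  (3) x = 2, target 2 ✓ (second branch holds)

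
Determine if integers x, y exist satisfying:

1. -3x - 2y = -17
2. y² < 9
Yes

Take x = 5, y = 1. Substituting into each constraint:
  (1) -3(5) - 2(1) = -17 ✓
  (2) y² = (1)² = 1, and 1 < 9 ✓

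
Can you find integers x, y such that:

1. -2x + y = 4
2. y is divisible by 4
Yes

Take x = -2, y = 0. Substituting into each constraint:
  (1) -2(-2) + 0 = 4 ✓
  (2) 0 = 4 × 0, remainder 0 ✓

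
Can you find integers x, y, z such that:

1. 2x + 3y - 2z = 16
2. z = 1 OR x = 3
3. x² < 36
Yes

Take x = 3, y = 0, z = -5. Substituting into each constraint:
  (1) 2(3) + 3(0) - 2(-5) = 16 ✓
  (2) x = 3, target 3 ✓ (second branch holds)
  (3) x² = (3)² = 9, and 9 < 36 ✓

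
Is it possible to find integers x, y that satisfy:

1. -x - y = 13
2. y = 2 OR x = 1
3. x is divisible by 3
Yes

Take x = -15, y = 2. Substituting into each constraint:
  (1) 15 + (-2) = 13 ✓
  (2) y = 2, target 2 ✓ (first branch holds)
  (3) -15 = 3 × -5, remainder 0 ✓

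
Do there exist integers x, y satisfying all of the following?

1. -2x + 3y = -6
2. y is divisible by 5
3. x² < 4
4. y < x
No

The full constraint system is jointly infeasible over the integers. Each constraint and what it forces:

  - -2x + 3y = -6: is a linear equation tying the variables together
  - y is divisible by 5: restricts y to multiples of 5
  - x² < 4: restricts x to |x| ≤ 1
  - y < x: bounds one variable relative to another variable

The bounds confine x to {-1, 0, 1}. For each value, substitute into the equation:
  • x = -1: the equation gives 3y = -8, so y would not be an integer.
  • x = 0: the equation forces y = -2, but 5 does not divide -2.
  • x = 1: the equation gives 3y = -4, so y would not be an integer.
Every case fails, so no integer solution exists.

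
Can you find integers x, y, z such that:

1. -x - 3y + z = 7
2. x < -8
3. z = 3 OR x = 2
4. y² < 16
Yes

Take x = -10, y = 2, z = 3. Substituting into each constraint:
  (1) 10 - 3(2) + 3 = 7 ✓
  (2) -10 < -8 ✓
  (3) z = 3, target 3 ✓ (first branch holds)
  (4) y² = (2)² = 4, and 4 < 16 ✓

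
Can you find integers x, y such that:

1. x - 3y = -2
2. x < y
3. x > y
No

A contradictory subset is {x < y, x > y}. No integer assignment can satisfy these jointly:

  - x < y: bounds one variable relative to another variable
  - x > y: bounds one variable relative to another variable

Direct contradiction: y > x and x > y cannot both hold.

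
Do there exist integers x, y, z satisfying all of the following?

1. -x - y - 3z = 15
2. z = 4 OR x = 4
Yes

Take x = 4, y = -1, z = -6. Substituting into each constraint:
  (1) (-4) + 1 - 3(-6) = 15 ✓
  (2) x = 4, target 4 ✓ (second branch holds)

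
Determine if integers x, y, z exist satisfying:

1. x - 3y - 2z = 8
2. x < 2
Yes

Take x = -1, y = -3, z = 0. Substituting into each constraint:
  (1) (-1) - 3(-3) - 2(0) = 8 ✓
  (2) -1 < 2 ✓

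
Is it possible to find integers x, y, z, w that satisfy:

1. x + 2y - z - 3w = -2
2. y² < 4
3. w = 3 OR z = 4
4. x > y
Yes

Take x = 1, y = 0, z = -6, w = 3. Substituting into each constraint:
  (1) 1 + 2(0) + 6 - 3(3) = -2 ✓
  (2) y² = (0)² = 0, and 0 < 4 ✓
  (3) w = 3, target 3 ✓ (first branch holds)
  (4) 1 > 0 ✓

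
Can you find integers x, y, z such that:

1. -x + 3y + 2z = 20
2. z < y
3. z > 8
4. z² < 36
No

A contradictory subset is {z > 8, z² < 36}. No integer assignment can satisfy these jointly:

  - z > 8: bounds one variable relative to a constant
  - z² < 36: restricts z to |z| ≤ 5

Direct contradiction: the bounds on z require z ≥ 9 and z ≤ 5 simultaneously, which is empty.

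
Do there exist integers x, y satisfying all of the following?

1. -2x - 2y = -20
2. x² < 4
Yes

Take x = 0, y = 10. Substituting into each constraint:
  (1) -2(0) - 2(10) = -20 ✓
  (2) x² = (0)² = 0, and 0 < 4 ✓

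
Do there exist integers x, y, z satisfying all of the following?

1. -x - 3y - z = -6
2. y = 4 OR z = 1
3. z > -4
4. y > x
Yes

Take x = -1, y = 2, z = 1. Substituting into each constraint:
  (1) 1 - 3(2) + (-1) = -6 ✓
  (2) z = 1, target 1 ✓ (second branch holds)
  (3) 1 > -4 ✓
  (4) 2 > -1 ✓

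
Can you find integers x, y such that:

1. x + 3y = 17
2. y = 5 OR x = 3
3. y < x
No

The full constraint system is jointly infeasible over the integers. Each constraint and what it forces:

  - x + 3y = 17: is a linear equation tying the variables together
  - y = 5 OR x = 3: forces a choice: either y = 5 or x = 3
  - y < x: bounds one variable relative to another variable

Split on the disjunction (y = 5 OR x = 3):
  • If y = 5: the equation forces x = 2, giving (y, x) = (5, 2), which violates x > y.
  • If x = 3: with x = 3, every remaining term of the linear equation is divisible by 3, so the left side is ≡ 0 (mod 3); but the right side 14 ≡ 2 (mod 3). No integers can satisfy it.
Both branches are infeasible, so the system has no integer solution.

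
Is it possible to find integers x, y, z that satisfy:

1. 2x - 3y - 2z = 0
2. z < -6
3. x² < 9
Yes

Take x = 0, y = 6, z = -9. Substituting into each constraint:
  (1) 2(0) - 3(6) - 2(-9) = 0 ✓
  (2) -9 < -6 ✓
  (3) x² = (0)² = 0, and 0 < 9 ✓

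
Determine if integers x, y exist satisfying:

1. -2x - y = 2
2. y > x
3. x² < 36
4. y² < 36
Yes

Take x = -1, y = 0. Substituting into each constraint:
  (1) -2(-1) + 0 = 2 ✓
  (2) 0 > -1 ✓
  (3) x² = (-1)² = 1, and 1 < 36 ✓
  (4) y² = (0)² = 0, and 0 < 36 ✓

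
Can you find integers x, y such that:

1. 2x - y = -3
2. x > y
Yes

Take x = -4, y = -5. Substituting into each constraint:
  (1) 2(-4) + 5 = -3 ✓
  (2) -4 > -5 ✓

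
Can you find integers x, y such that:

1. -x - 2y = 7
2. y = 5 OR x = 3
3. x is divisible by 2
No

A contradictory subset is {-x - 2y = 7, x is divisible by 2}. No integer assignment can satisfy these jointly:

  - -x - 2y = 7: is a linear equation tying the variables together
  - x is divisible by 2: restricts x to multiples of 2

Modular obstruction: writing x = 2x', every remaining term of the linear equation is divisible by 2, so the left side is ≡ 0 (mod 2); but the right side 7 ≡ 1 (mod 2). No integers can satisfy it.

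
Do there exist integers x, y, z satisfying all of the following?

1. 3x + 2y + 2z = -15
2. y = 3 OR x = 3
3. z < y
Yes

Take x = -7, y = 3, z = 0. Substituting into each constraint:
  (1) 3(-7) + 2(3) + 2(0) = -15 ✓
  (2) y = 3, target 3 ✓ (first branch holds)
  (3) 0 < 3 ✓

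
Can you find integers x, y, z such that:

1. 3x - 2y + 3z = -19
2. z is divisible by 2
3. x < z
Yes

Take x = -1, y = 8, z = 0. Substituting into each constraint:
  (1) 3(-1) - 2(8) + 3(0) = -19 ✓
  (2) 0 = 2 × 0, remainder 0 ✓
  (3) -1 < 0 ✓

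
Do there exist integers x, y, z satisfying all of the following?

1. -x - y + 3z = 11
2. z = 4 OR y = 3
Yes

Take x = 0, y = 1, z = 4. Substituting into each constraint:
  (1) 0 + (-1) + 3(4) = 11 ✓
  (2) z = 4, target 4 ✓ (first branch holds)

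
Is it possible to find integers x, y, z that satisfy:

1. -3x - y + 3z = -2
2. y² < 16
Yes

Take x = 0, y = 2, z = 0. Substituting into each constraint:
  (1) -3(0) + (-2) + 3(0) = -2 ✓
  (2) y² = (2)² = 4, and 4 < 16 ✓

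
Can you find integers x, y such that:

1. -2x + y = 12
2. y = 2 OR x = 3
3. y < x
No

The full constraint system is jointly infeasible over the integers. Each constraint and what it forces:

  - -2x + y = 12: is a linear equation tying the variables together
  - y = 2 OR x = 3: forces a choice: either y = 2 or x = 3
  - y < x: bounds one variable relative to another variable

Split on the disjunction (y = 2 OR x = 3):
  • If y = 2: the equation forces x = -5, giving (y, x) = (2, -5), which violates x > y.
  • If x = 3: the equation forces y = 18, giving (x, y) = (3, 18), which violates x > y.
Both branches are infeasible, so the system has no integer solution.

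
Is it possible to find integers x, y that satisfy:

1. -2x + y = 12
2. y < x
Yes

Take x = -13, y = -14. Substituting into each constraint:
  (1) -2(-13) + (-14) = 12 ✓
  (2) -14 < -13 ✓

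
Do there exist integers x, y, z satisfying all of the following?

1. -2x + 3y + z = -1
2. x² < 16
Yes

Take x = 2, y = 1, z = 0. Substituting into each constraint:
  (1) -2(2) + 3(1) + 0 = -1 ✓
  (2) x² = (2)² = 4, and 4 < 16 ✓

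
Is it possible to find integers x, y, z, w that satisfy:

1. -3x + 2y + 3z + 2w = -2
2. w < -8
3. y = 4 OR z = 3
Yes

Take x = -3, y = 0, z = 3, w = -10. Substituting into each constraint:
  (1) -3(-3) + 2(0) + 3(3) + 2(-10) = -2 ✓
  (2) -10 < -8 ✓
  (3) z = 3, target 3 ✓ (second branch holds)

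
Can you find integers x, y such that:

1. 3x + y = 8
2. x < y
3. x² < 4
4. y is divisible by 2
Yes

Take x = 0, y = 8. Substituting into each constraint:
  (1) 3(0) + 8 = 8 ✓
  (2) 0 < 8 ✓
  (3) x² = (0)² = 0, and 0 < 4 ✓
  (4) 8 = 2 × 4, remainder 0 ✓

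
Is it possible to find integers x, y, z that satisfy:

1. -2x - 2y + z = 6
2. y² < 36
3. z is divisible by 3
Yes

Take x = -3, y = 0, z = 0. Substituting into each constraint:
  (1) -2(-3) - 2(0) + 0 = 6 ✓
  (2) y² = (0)² = 0, and 0 < 36 ✓
  (3) 0 = 3 × 0, remainder 0 ✓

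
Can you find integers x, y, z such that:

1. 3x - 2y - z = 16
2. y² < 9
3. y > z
Yes

Take x = 6, y = 1, z = 0. Substituting into each constraint:
  (1) 3(6) - 2(1) + 0 = 16 ✓
  (2) y² = (1)² = 1, and 1 < 9 ✓
  (3) 1 > 0 ✓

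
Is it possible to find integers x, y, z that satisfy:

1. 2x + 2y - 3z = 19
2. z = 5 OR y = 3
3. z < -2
Yes

Take x = 2, y = 3, z = -3. Substituting into each constraint:
  (1) 2(2) + 2(3) - 3(-3) = 19 ✓
  (2) y = 3, target 3 ✓ (second branch holds)
  (3) -3 < -2 ✓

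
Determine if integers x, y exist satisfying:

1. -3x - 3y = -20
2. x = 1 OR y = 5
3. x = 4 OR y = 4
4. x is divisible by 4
No

Even the single constraint (-3x - 3y = -20) is infeasible over the integers.

  - -3x - 3y = -20: every term on the left is divisible by 3, so the LHS ≡ 0 (mod 3), but the RHS -20 is not — no integer solution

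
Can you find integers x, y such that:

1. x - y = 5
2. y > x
No

The full constraint system is jointly infeasible over the integers. Each constraint and what it forces:

  - x - y = 5: is a linear equation tying the variables together
  - y > x: bounds one variable relative to another variable

From the equation, x − y = 5, i.e. y − x = -5; but y > x requires y − x ≥ 1. Contradiction.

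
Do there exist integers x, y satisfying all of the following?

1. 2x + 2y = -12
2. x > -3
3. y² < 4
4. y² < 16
No

A contradictory subset is {2x + 2y = -12, x > -3, y² < 4}. No integer assignment can satisfy these jointly:

  - 2x + 2y = -12: is a linear equation tying the variables together
  - x > -3: bounds one variable relative to a constant
  - y² < 4: restricts y to |y| ≤ 1

Range argument: with x ∈ [-2, ∞], y ∈ [-1, 1], the left side of the equation is at least -6, but the right side is -12 < -6. No integer solution exists.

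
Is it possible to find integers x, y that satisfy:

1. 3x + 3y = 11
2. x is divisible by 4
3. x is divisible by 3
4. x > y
No

Even the single constraint (3x + 3y = 11) is infeasible over the integers.

  - 3x + 3y = 11: every term on the left is divisible by 3, so the LHS ≡ 0 (mod 3), but the RHS 11 is not — no integer solution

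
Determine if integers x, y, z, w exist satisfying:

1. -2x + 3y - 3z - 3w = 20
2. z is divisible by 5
Yes

Take x = 2, y = 0, z = 0, w = -8. Substituting into each constraint:
  (1) -2(2) + 3(0) - 3(0) - 3(-8) = 20 ✓
  (2) 0 = 5 × 0, remainder 0 ✓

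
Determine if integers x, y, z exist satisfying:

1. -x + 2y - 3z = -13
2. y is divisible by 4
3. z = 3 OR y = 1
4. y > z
Yes

Take x = 12, y = 4, z = 3. Substituting into each constraint:
  (1) (-12) + 2(4) - 3(3) = -13 ✓
  (2) 4 = 4 × 1, remainder 0 ✓
  (3) z = 3, target 3 ✓ (first branch holds)
  (4) 4 > 3 ✓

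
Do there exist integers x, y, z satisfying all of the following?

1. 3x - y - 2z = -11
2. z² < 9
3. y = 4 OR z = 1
Yes

Take x = -3, y = 0, z = 1. Substituting into each constraint:
  (1) 3(-3) + 0 - 2(1) = -11 ✓
  (2) z² = (1)² = 1, and 1 < 9 ✓
  (3) z = 1, target 1 ✓ (second branch holds)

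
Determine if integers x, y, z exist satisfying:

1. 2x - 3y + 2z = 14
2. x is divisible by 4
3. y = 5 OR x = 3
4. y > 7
No

A contradictory subset is {x is divisible by 4, y = 5 OR x = 3, y > 7}. No integer assignment can satisfy these jointly:

  - x is divisible by 4: restricts x to multiples of 4
  - y = 5 OR x = 3: forces a choice: either y = 5 or x = 3
  - y > 7: bounds one variable relative to a constant

Split on the disjunction (y = 5 OR x = 3):
  • If y = 5: this contradicts the bound y ≥ 8.
  • If x = 3: this contradicts the divisibility constraint — 3 is not a multiple of 4.
Both branches are infeasible, so the system has no integer solution.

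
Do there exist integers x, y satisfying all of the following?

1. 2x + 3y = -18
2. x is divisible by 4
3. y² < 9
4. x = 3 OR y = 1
No

A contradictory subset is {2x + 3y = -18, x is divisible by 4, x = 3 OR y = 1}. No integer assignment can satisfy these jointly:

  - 2x + 3y = -18: is a linear equation tying the variables together
  - x is divisible by 4: restricts x to multiples of 4
  - x = 3 OR y = 1: forces a choice: either x = 3 or y = 1

Split on the disjunction (x = 3 OR y = 1):
  • If x = 3: this contradicts the divisibility constraint — 3 is not a multiple of 4.
  • If y = 1: with y = 1, writing x = 4x', every remaining term of the linear equation is divisible by 8, so the left side is ≡ 0 (mod 8); but the right side -21 ≡ 3 (mod 8). No integers can satisfy it.
Both branches are infeasible, so the system has no integer solution.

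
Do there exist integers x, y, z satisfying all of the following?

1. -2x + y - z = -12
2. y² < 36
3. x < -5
Yes

Take x = -6, y = 0, z = 24. Substituting into each constraint:
  (1) -2(-6) + 0 + (-24) = -12 ✓
  (2) y² = (0)² = 0, and 0 < 36 ✓
  (3) -6 < -5 ✓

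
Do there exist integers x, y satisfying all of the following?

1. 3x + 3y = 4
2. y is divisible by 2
No

Even the single constraint (3x + 3y = 4) is infeasible over the integers.

  - 3x + 3y = 4: every term on the left is divisible by 3, so the LHS ≡ 0 (mod 3), but the RHS 4 is not — no integer solution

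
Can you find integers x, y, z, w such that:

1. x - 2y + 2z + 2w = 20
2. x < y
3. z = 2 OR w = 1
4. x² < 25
Yes

Take x = 0, y = 1, z = 2, w = 9. Substituting into each constraint:
  (1) 0 - 2(1) + 2(2) + 2(9) = 20 ✓
  (2) 0 < 1 ✓
  (3) z = 2, target 2 ✓ (first branch holds)
  (4) x² = (0)² = 0, and 0 < 25 ✓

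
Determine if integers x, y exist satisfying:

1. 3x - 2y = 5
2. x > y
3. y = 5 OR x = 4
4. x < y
No

A contradictory subset is {x > y, x < y}. No integer assignment can satisfy these jointly:

  - x > y: bounds one variable relative to another variable
  - x < y: bounds one variable relative to another variable

Direct contradiction: x > y and y > x cannot both hold.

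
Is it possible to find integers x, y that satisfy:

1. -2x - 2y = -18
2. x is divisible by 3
Yes

Take x = 0, y = 9. Substituting into each constraint:
  (1) -2(0) - 2(9) = -18 ✓
  (2) 0 = 3 × 0, remainder 0 ✓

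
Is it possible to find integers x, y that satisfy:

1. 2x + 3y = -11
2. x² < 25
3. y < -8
No

The full constraint system is jointly infeasible over the integers. Each constraint and what it forces:

  - 2x + 3y = -11: is a linear equation tying the variables together
  - x² < 25: restricts x to |x| ≤ 4
  - y < -8: bounds one variable relative to a constant

Range argument: with x ∈ [-4, 4], y ∈ [−∞, -9], the left side of the equation is at most -19, but the right side is -11 > -19. No integer solution exists.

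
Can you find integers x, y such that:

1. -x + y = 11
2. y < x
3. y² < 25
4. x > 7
No

A contradictory subset is {-x + y = 11, y < x}. No integer assignment can satisfy these jointly:

  - -x + y = 11: is a linear equation tying the variables together
  - y < x: bounds one variable relative to another variable

From the equation, x − y = -11, i.e. x − y = -11; but x > y requires x − y ≥ 1. Contradiction.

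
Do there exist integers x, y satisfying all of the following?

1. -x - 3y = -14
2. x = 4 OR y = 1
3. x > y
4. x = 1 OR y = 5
No

A contradictory subset is {-x - 3y = -14, x > y, x = 1 OR y = 5}. No integer assignment can satisfy these jointly:

  - -x - 3y = -14: is a linear equation tying the variables together
  - x > y: bounds one variable relative to another variable
  - x = 1 OR y = 5: forces a choice: either x = 1 or y = 5

Split on the disjunction (x = 1 OR y = 5):
  • If x = 1: with x = 1, every remaining term of the linear equation is divisible by 3, so the left side is ≡ 0 (mod 3); but the right side -13 ≡ 2 (mod 3). No integers can satisfy it.
  • If y = 5: the equation forces x = -1, giving (y, x) = (5, -1), which violates x > y.
Both branches are infeasible, so the system has no integer solution.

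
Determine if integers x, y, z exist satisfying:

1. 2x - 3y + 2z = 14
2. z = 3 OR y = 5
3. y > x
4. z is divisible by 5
No

A contradictory subset is {2x - 3y + 2z = 14, z = 3 OR y = 5, z is divisible by 5}. No integer assignment can satisfy these jointly:

  - 2x - 3y + 2z = 14: is a linear equation tying the variables together
  - z = 3 OR y = 5: forces a choice: either z = 3 or y = 5
  - z is divisible by 5: restricts z to multiples of 5

Split on the disjunction (z = 3 OR y = 5):
  • If z = 3: this contradicts the divisibility constraint — 3 is not a multiple of 5.
  • If y = 5: with y = 5, writing z = 5z', every remaining term of the linear equation is divisible by 2, so the left side is ≡ 0 (mod 2); but the right side 29 ≡ 1 (mod 2). No integers can satisfy it.
Both branches are infeasible, so the system has no integer solution.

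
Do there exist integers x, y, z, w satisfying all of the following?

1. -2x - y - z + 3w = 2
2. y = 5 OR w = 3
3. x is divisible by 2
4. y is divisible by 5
Yes

Take x = 0, y = 5, z = 2, w = 3. Substituting into each constraint:
  (1) -2(0) + (-5) + (-2) + 3(3) = 2 ✓
  (2) y = 5, target 5 ✓ (first branch holds)
  (3) 0 = 2 × 0, remainder 0 ✓
  (4) 5 = 5 × 1, remainder 0 ✓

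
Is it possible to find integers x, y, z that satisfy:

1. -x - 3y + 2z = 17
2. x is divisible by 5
Yes

Take x = 0, y = -5, z = 1. Substituting into each constraint:
  (1) 0 - 3(-5) + 2(1) = 17 ✓
  (2) 0 = 5 × 0, remainder 0 ✓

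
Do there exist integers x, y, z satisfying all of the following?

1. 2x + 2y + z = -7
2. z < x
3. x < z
No

A contradictory subset is {z < x, x < z}. No integer assignment can satisfy these jointly:

  - z < x: bounds one variable relative to another variable
  - x < z: bounds one variable relative to another variable

Direct contradiction: x > z and z > x cannot both hold.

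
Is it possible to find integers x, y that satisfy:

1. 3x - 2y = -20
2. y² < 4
Yes

Take x = -6, y = 1. Substituting into each constraint:
  (1) 3(-6) - 2(1) = -20 ✓
  (2) y² = (1)² = 1, and 1 < 4 ✓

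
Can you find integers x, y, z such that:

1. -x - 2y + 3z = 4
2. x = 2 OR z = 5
Yes

Take x = 2, y = 0, z = 2. Substituting into each constraint:
  (1) (-2) - 2(0) + 3(2) = 4 ✓
  (2) x = 2, target 2 ✓ (first branch holds)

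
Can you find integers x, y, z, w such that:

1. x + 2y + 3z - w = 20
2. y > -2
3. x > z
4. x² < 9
Yes

Take x = 1, y = 10, z = 0, w = 1. Substituting into each constraint:
  (1) 1 + 2(10) + 3(0) + (-1) = 20 ✓
  (2) 10 > -2 ✓
  (3) 1 > 0 ✓
  (4) x² = (1)² = 1, and 1 < 9 ✓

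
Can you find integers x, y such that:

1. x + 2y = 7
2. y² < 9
Yes

Take x = 7, y = 0. Substituting into each constraint:
  (1) 7 + 2(0) = 7 ✓
  (2) y² = (0)² = 0, and 0 < 9 ✓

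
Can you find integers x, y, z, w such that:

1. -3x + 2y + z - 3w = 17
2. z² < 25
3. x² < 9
Yes

Take x = 1, y = 10, z = 0, w = 0. Substituting into each constraint:
  (1) -3(1) + 2(10) + 0 - 3(0) = 17 ✓
  (2) z² = (0)² = 0, and 0 < 25 ✓
  (3) x² = (1)² = 1, and 1 < 9 ✓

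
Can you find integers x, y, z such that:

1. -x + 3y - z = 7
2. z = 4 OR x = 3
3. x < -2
Yes

Take x = -5, y = 2, z = 4. Substituting into each constraint:
  (1) 5 + 3(2) + (-4) = 7 ✓
  (2) z = 4, target 4 ✓ (first branch holds)
  (3) -5 < -2 ✓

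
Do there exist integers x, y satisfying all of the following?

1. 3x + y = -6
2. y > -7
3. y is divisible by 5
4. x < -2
Yes

Take x = -7, y = 15. Substituting into each constraint:
  (1) 3(-7) + 15 = -6 ✓
  (2) 15 > -7 ✓
  (3) 15 = 5 × 3, remainder 0 ✓
  (4) -7 < -2 ✓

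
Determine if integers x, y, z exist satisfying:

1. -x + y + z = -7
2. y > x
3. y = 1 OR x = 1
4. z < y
Yes

Take x = 0, y = 1, z = -8. Substituting into each constraint:
  (1) 0 + 1 + (-8) = -7 ✓
  (2) 1 > 0 ✓
  (3) y = 1, target 1 ✓ (first branch holds)
  (4) -8 < 1 ✓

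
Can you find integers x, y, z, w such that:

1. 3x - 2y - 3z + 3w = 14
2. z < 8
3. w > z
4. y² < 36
Yes

Take x = 0, y = -4, z = 0, w = 2. Substituting into each constraint:
  (1) 3(0) - 2(-4) - 3(0) + 3(2) = 14 ✓
  (2) 0 < 8 ✓
  (3) 2 > 0 ✓
  (4) y² = (-4)² = 16, and 16 < 36 ✓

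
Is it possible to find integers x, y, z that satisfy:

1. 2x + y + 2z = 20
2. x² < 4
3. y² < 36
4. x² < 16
Yes

Take x = 0, y = 0, z = 10. Substituting into each constraint:
  (1) 2(0) + 0 + 2(10) = 20 ✓
  (2) x² = (0)² = 0, and 0 < 4 ✓
  (3) y² = (0)² = 0, and 0 < 36 ✓
  (4) x² = (0)² = 0, and 0 < 16 ✓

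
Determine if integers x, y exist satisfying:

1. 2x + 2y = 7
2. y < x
No

Even the single constraint (2x + 2y = 7) is infeasible over the integers.

  - 2x + 2y = 7: every term on the left is divisible by 2, so the LHS ≡ 0 (mod 2), but the RHS 7 is not — no integer solution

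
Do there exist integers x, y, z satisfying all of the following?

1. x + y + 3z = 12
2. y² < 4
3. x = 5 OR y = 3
Yes

Take x = 5, y = 1, z = 2. Substituting into each constraint:
  (1) 5 + 1 + 3(2) = 12 ✓
  (2) y² = (1)² = 1, and 1 < 4 ✓
  (3) x = 5, target 5 ✓ (first branch holds)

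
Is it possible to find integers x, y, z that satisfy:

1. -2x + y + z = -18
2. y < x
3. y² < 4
Yes

Take x = 1, y = 0, z = -16. Substituting into each constraint:
  (1) -2(1) + 0 + (-16) = -18 ✓
  (2) 0 < 1 ✓
  (3) y² = (0)² = 0, and 0 < 4 ✓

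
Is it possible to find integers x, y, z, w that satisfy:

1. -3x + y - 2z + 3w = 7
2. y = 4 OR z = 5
Yes

Take x = -5, y = 2, z = 5, w = 0. Substituting into each constraint:
  (1) -3(-5) + 2 - 2(5) + 3(0) = 7 ✓
  (2) z = 5, target 5 ✓ (second branch holds)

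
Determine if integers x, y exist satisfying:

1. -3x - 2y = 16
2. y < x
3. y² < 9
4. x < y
No

A contradictory subset is {y < x, x < y}. No integer assignment can satisfy these jointly:

  - y < x: bounds one variable relative to another variable
  - x < y: bounds one variable relative to another variable

Direct contradiction: x > y and y > x cannot both hold.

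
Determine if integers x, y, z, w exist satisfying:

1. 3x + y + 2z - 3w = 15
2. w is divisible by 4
Yes

Take x = 0, y = 15, z = 0, w = 0. Substituting into each constraint:
  (1) 3(0) + 15 + 2(0) - 3(0) = 15 ✓
  (2) 0 = 4 × 0, remainder 0 ✓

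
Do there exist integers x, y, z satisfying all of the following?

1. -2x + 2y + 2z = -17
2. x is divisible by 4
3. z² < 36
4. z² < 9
No

Even the single constraint (-2x + 2y + 2z = -17) is infeasible over the integers.

  - -2x + 2y + 2z = -17: every term on the left is divisible by 2, so the LHS ≡ 0 (mod 2), but the RHS -17 is not — no integer solution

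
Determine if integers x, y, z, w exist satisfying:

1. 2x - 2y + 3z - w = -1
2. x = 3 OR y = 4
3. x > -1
Yes

Take x = 0, y = 4, z = 3, w = 2. Substituting into each constraint:
  (1) 2(0) - 2(4) + 3(3) + (-2) = -1 ✓
  (2) y = 4, target 4 ✓ (second branch holds)
  (3) 0 > -1 ✓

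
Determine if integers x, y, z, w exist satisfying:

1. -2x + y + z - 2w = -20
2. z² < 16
Yes

Take x = 0, y = 0, z = 0, w = 10. Substituting into each constraint:
  (1) -2(0) + 0 + 0 - 2(10) = -20 ✓
  (2) z² = (0)² = 0, and 0 < 16 ✓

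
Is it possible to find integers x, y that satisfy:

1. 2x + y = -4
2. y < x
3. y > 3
No

The full constraint system is jointly infeasible over the integers. Each constraint and what it forces:

  - 2x + y = -4: is a linear equation tying the variables together
  - y < x: bounds one variable relative to another variable
  - y > 3: bounds one variable relative to a constant

Propagating the comparison: x > y and y ≥ 4 give x ≥ 5. Range argument: with x ∈ [5, ∞], y ∈ [4, ∞], the left side of the equation is at least 14, but the right side is -4 < 14. No integer solution exists.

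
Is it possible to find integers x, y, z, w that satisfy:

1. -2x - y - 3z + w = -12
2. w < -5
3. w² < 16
No

A contradictory subset is {w < -5, w² < 16}. No integer assignment can satisfy these jointly:

  - w < -5: bounds one variable relative to a constant
  - w² < 16: restricts w to |w| ≤ 3

Direct contradiction: the bounds on w require w ≥ -3 and w ≤ -6 simultaneously, which is empty.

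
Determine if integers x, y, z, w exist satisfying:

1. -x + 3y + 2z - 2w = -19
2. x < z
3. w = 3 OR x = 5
Yes

Take x = 5, y = -10, z = 6, w = -2. Substituting into each constraint:
  (1) (-5) + 3(-10) + 2(6) - 2(-2) = -19 ✓
  (2) 5 < 6 ✓
  (3) x = 5, target 5 ✓ (second branch holds)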